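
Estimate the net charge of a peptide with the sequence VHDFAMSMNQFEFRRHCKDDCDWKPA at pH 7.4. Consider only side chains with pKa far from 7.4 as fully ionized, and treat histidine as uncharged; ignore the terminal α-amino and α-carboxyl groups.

At pH ~7.4 the Lys and Arg side chains are protonated (+1), the Asp and Glu side chains are deprotonated (−1), and with His taken as neutral all other side chains carry no charge.
Positive (K, R): R14, R15, K18, K24 → +4.
Negative (D, E): D3, E12, D19, D20, D22 → −5.
Net charge = (+4) + (−5) = −1.

-1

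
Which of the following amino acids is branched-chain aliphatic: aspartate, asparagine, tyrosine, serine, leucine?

The BCAAs are Val, Leu, and Ile — aliphatic side chains with a branch point.
Of the listed options, only leucine belongs to this group.

leucine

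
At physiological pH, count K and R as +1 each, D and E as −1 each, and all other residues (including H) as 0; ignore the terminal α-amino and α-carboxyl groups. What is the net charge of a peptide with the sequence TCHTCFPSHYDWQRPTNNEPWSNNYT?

Positive (K, R): R14 → +1.
Negative (D, E): D11, E19 → −2.
Net charge = (+1) + (−2) = −1.

-1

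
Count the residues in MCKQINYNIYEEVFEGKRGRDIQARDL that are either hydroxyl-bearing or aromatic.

Hydroxyl-bearing: S, T, Y. Aromatic: F, W, Y.
Hydroxyl-bearing residues here: Y7, Y10 (2).
Aromatic residues here: Y7, Y10, F14 (3).
Y is in both groups, so the 2 Y residues must not be double-counted.
Total = 2 + 3 − 2 = 3.

3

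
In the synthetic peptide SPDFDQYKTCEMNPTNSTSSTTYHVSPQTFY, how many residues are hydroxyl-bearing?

Serine (S), threonine (T), and tyrosine (Y) each carry a hydroxyl group on the side chain.
Matching residues: S1, Y7, T9, T15, S17, T18, S19, S20, T21, T22, Y23, S26, T29, Y31.

14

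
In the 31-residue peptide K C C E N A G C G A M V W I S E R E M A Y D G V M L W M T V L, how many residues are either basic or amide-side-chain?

3

Basic: H, K, R. Amide-side-chain: N, Q.
Basic residues here: K1, R17 (2).
Amide-side-chain residues here: N5 (1).
The two groups share no amino acid, so total = 2 + 1 = 3.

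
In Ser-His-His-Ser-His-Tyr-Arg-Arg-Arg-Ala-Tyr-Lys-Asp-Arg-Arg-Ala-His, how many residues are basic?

10

Lysine (K), arginine (R), and histidine (H) have basic, nitrogen-containing side chains.
Matching residues: His2, His3, His5, Arg7, Arg8, Arg9, Lys12, Arg14, Arg15, His17.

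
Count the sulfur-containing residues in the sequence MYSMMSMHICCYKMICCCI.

The sulfur-bearing residues are cysteine (–SH) and methionine (–S–CH₃).
Matching residues: M1, M4, M5, M7, C10, C11, M14, C16, C17, C18.

10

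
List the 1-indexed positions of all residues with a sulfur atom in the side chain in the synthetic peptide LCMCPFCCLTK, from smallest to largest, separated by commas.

2, 3, 4, 7, 8

The sulfur-bearing residues are cysteine (–SH) and methionine (–S–CH₃).
Matching residues: C2, M3, C4, C7, C8.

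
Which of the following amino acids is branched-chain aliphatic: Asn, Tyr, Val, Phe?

Val

V, L, and I make up the branched-chain aliphatic group.
Of the listed options, only Val belongs to this group.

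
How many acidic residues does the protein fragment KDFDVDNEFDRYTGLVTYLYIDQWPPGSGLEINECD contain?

9

The acidic residues are Asp (D) and Glu (E), whose side chains end in a carboxylate group.
Matching residues: D2, D4, D6, E8, D10, D22, E31, E34, D36.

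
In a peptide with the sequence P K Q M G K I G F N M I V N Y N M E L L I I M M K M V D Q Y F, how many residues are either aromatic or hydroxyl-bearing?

4

Aromatic: F, W, Y. Hydroxyl-bearing: S, T, Y.
Aromatic residues here: F9, Y15, Y30, F31 (4).
Hydroxyl-bearing residues here: Y15, Y30 (2).
Y is in both groups, so the 2 Y residues must not be double-counted.
Total = 4 + 2 − 2 = 4.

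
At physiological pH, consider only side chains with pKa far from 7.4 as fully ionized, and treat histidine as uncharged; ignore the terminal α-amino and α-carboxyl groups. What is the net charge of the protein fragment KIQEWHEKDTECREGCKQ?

-1

The side chains ionized at physiological pH are Lys/Arg (+1) and Asp/Glu (−1); with His treated as neutral, nothing else contributes.
Positive (K, R): K1, K8, R13, K17 → +4.
Negative (D, E): E4, E7, D9, E11, E14 → −5.
Net charge = (+4) + (−5) = −1.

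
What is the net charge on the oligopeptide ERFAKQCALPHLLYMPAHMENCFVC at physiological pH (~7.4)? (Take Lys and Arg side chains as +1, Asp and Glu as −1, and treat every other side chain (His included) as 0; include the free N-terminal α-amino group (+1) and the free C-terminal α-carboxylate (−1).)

0

Positive (K, R): R2, K5 → +2.
Negative (D, E): E1, E20 → −2.
The N-terminus (+1) and C-terminus (−1) cancel.
Net charge = (+2) + (−2) = 0.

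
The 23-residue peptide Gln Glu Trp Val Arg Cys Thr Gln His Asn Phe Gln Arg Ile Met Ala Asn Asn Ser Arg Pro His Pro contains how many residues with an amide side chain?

6

The amide-side-chain residues are Asn (N) and Gln (Q).
Matching residues: Gln1, Gln8, Asn10, Gln12, Asn17, Asn18.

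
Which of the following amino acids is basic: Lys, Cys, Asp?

The basic amino acids are Lys (K), Arg (R), and His (H).
Of the listed options, only Lys belongs to this group.

Lys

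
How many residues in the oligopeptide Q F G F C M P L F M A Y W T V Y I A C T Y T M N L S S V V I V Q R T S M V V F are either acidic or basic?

1

Acidic: D, E. Basic: H, K, R.
Acidic residues here: none (0).
Basic residues here: R33 (1).
The two groups share no amino acid, so total = 0 + 1 = 1.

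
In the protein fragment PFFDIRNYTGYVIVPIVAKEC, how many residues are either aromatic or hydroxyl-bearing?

Aromatic: F, W, Y. Hydroxyl-bearing: S, T, Y.
Aromatic residues here: F2, F3, Y8, Y11 (4).
Hydroxyl-bearing residues here: Y8, T9, Y11 (3).
Y is in both groups, so the 2 Y residues must not be double-counted.
Total = 4 + 3 − 2 = 5.

5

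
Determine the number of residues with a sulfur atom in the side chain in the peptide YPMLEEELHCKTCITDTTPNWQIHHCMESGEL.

5

Cysteine (C, thiol) and methionine (M, thioether) are the two sulfur-containing amino acids.
Matching residues: M3, C10, C13, C26, M27.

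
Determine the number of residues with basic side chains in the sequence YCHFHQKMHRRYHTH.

Lysine (K), arginine (R), and histidine (H) have basic, nitrogen-containing side chains.
Matching residues: H3, H5, K7, H9, R10, R11, H13, H15.

8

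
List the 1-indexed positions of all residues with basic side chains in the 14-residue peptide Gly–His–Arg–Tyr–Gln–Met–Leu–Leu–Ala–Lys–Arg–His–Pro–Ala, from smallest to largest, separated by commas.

K, R, and H are the three residues with basic side chains (ε-amine, guanidinium, and imidazole respectively).
Matching residues: His2, Arg3, Lys10, Arg11, His12.

2, 3, 10, 11, 12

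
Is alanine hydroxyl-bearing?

No

S, T, and Y are the three residues with a side-chain hydroxyl.
Alanine is not in this group.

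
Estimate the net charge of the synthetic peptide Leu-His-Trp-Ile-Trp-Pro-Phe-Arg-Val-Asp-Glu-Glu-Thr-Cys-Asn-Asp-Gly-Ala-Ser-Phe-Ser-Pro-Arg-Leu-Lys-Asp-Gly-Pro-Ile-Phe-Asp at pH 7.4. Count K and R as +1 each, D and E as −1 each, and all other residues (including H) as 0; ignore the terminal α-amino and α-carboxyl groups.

-3

Positive (K, R): Arg8, Arg23, Lys25 → +3.
Negative (D, E): Asp10, Glu11, Glu12, Asp16, Asp26, Asp31 → −6.
Net charge = (+3) + (−6) = −3.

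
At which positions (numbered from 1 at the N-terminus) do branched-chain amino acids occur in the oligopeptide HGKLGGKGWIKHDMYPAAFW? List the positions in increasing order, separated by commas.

4, 10

The BCAAs are Val, Leu, and Ile — aliphatic side chains with a branch point.
Matching residues: L4, I10.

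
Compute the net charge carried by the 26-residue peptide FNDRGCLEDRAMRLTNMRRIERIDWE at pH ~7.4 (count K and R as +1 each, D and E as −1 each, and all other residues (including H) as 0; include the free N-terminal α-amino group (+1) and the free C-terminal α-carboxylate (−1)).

0

Positive (K, R): R4, R10, R13, R18, R19, R22 → +6.
Negative (D, E): D3, E8, D9, E21, D24, E26 → −6.
The N-terminus (+1) and C-terminus (−1) cancel.
Net charge = (+6) + (−6) = 0.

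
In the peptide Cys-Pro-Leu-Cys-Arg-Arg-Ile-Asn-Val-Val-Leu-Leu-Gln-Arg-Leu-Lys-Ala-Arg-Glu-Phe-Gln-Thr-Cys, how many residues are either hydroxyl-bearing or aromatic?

2

Hydroxyl-bearing: S, T, Y. Aromatic: F, W, Y.
Hydroxyl-bearing residues here: Thr22 (1).
Aromatic residues here: Phe20 (1).
(Y belongs to both groups, but none appear in this sequence.) Total = 1 + 1 = 2.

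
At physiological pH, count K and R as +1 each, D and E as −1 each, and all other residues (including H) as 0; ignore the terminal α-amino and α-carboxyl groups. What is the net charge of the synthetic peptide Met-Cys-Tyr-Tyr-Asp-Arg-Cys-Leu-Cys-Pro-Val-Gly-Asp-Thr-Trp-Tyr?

Positive (K, R): Arg6 → +1.
Negative (D, E): Asp5, Asp13 → −2.
Net charge = (+1) + (−2) = −1.

-1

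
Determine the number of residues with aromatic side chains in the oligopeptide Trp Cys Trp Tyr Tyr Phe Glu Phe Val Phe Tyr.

F, W, and Y each carry an aromatic ring on the side chain.
Matching residues: Trp1, Trp3, Tyr4, Tyr5, Phe6, Phe8, Phe10, Tyr11.

8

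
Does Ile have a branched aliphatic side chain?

Yes

The BCAAs are Val, Leu, and Ile — aliphatic side chains with a branch point.
Isoleucine is in this group.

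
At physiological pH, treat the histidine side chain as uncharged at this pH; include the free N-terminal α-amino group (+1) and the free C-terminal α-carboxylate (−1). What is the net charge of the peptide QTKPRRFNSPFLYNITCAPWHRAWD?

+3

The side chains ionized at physiological pH are Lys/Arg (+1) and Asp/Glu (−1); with His treated as neutral, nothing else contributes.
Positive (K, R): K3, R5, R6, R22 → +4.
Negative (D, E): D25 → −1.
The N-terminus (+1) and C-terminus (−1) cancel.
Net charge = (+4) + (−1) = +3.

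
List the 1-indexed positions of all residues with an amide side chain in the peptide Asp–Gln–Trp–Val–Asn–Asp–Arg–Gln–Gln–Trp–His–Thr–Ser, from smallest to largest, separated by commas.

2, 5, 8, 9

Asparagine (N) and glutamine (Q) have uncharged amide side chains.
Matching residues: Gln2, Asn5, Gln8, Gln9.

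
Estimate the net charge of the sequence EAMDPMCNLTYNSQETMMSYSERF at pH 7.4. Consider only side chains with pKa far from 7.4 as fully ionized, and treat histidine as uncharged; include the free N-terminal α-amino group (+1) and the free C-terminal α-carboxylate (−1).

At pH ~7.4 the Lys and Arg side chains are protonated (+1), the Asp and Glu side chains are deprotonated (−1), and with His taken as neutral all other side chains carry no charge.
Positive (K, R): R23 → +1.
Negative (D, E): E1, D4, E15, E22 → −4.
The N-terminus (+1) and C-terminus (−1) cancel.
Net charge = (+1) + (−4) = −3.

-3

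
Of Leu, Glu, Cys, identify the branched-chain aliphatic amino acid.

Valine (V), leucine (L), and isoleucine (I) are the branched-chain amino acids.
Of the listed options, only Leu belongs to this group.

Leu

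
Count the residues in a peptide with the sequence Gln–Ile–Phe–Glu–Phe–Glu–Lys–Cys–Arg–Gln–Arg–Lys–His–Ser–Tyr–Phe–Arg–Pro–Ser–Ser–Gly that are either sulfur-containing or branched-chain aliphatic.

2

Sulfur-containing: C, M. Branched-chain aliphatic: I, L, V.
Sulfur-containing residues here: Cys8 (1).
Branched-chain aliphatic residues here: Ile2 (1).
The two groups share no amino acid, so total = 1 + 1 = 2.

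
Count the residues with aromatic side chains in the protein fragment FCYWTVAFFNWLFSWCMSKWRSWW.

11

F, W, and Y each carry an aromatic ring on the side chain.
Matching residues: F1, Y3, W4, F8, F9, W11, F13, W15, W20, W23, W24.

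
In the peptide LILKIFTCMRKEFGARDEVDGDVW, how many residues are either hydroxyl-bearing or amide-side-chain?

1

Hydroxyl-bearing: S, T, Y. Amide-side-chain: N, Q.
Hydroxyl-bearing residues here: T7 (1).
Amide-side-chain residues here: none (0).
The two groups share no amino acid, so total = 1 + 0 = 1.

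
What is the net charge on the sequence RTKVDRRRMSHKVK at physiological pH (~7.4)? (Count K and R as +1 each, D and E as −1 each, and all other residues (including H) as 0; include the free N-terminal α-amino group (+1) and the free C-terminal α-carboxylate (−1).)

+6

Positive (K, R): R1, K3, R6, R7, R8, K12, K14 → +7.
Negative (D, E): D5 → −1.
The N-terminus (+1) and C-terminus (−1) cancel.
Net charge = (+7) + (−1) = +6.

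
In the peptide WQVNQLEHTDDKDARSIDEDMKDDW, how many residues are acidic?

Aspartate (D) and glutamate (E) have carboxylic-acid side chains and are the acidic amino acids.
Matching residues: E7, D10, D11, D13, D18, E19, D20, D23, D24.

9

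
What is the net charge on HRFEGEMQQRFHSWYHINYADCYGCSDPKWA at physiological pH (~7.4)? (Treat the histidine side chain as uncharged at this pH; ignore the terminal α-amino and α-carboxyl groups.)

-1

Near pH 7.4, K and R contribute +1 each, D and E contribute −1 each, and every other side chain (His included, as stated) is uncharged.
Positive (K, R): R2, R10, K29 → +3.
Negative (D, E): E4, E6, D21, D27 → −4.
Net charge = (+3) + (−4) = −1.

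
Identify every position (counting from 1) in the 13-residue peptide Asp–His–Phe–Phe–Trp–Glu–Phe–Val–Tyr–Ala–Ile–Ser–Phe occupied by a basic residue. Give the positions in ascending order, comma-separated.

2

Matching residues: His2.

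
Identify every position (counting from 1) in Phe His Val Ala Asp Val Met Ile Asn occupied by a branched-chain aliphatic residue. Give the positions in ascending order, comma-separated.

Valine (V), leucine (L), and isoleucine (I) are the branched-chain amino acids.
Matching residues: Val3, Val6, Ile8.

3, 6, 8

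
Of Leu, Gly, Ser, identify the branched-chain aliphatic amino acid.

Leu

Valine (V), leucine (L), and isoleucine (I) are the branched-chain amino acids.
Of the listed options, only Leu belongs to this group.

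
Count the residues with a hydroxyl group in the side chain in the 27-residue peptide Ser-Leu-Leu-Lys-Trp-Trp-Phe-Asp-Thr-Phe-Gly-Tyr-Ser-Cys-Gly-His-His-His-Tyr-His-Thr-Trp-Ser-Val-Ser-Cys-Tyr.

The –OH-bearing residues are Ser, Thr (aliphatic alcohols), and Tyr (phenol).
Matching residues: Ser1, Thr9, Tyr12, Ser13, Tyr19, Thr21, Ser23, Ser25, Tyr27.

9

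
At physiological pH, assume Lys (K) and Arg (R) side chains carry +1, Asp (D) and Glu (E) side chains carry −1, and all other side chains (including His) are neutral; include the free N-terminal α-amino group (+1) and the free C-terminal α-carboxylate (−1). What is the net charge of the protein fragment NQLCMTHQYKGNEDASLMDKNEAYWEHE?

Positive (K, R): K10, K20 → +2.
Negative (D, E): E13, D14, D19, E22, E26, E28 → −6.
The N-terminus (+1) and C-terminus (−1) cancel.
Net charge = (+2) + (−6) = −4.

-4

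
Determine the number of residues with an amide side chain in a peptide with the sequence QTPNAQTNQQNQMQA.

9

The amide-side-chain residues are Asn (N) and Gln (Q).
Matching residues: Q1, N4, Q6, N8, Q9, Q10, N11, Q12, Q14.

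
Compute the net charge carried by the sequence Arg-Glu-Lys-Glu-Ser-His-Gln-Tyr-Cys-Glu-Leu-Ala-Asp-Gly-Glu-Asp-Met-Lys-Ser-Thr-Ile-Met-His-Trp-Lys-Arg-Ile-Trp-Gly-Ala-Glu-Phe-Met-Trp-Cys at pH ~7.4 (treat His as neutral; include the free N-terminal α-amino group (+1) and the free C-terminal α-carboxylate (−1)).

-2

At pH ~7.4 the Lys and Arg side chains are protonated (+1), the Asp and Glu side chains are deprotonated (−1), and with His taken as neutral all other side chains carry no charge.
Positive (K, R): Arg1, Lys3, Lys18, Lys25, Arg26 → +5.
Negative (D, E): Glu2, Glu4, Glu10, Asp13, Glu15, Asp16, Glu31 → −7.
The N-terminus (+1) and C-terminus (−1) cancel.
Net charge = (+5) + (−7) = −2.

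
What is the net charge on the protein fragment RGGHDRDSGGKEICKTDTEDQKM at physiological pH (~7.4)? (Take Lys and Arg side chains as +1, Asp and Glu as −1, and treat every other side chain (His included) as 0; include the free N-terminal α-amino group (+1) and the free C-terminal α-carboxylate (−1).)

-1

Positive (K, R): R1, R6, K11, K15, K22 → +5.
Negative (D, E): D5, D7, E12, D17, E19, D20 → −6.
The N-terminus (+1) and C-terminus (−1) cancel.
Net charge = (+5) + (−6) = −1.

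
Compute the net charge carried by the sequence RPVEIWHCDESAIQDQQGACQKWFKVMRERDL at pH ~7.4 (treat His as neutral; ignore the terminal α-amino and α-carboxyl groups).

Near pH 7.4, K and R contribute +1 each, D and E contribute −1 each, and every other side chain (His included, as stated) is uncharged.
Positive (K, R): R1, K22, K25, R28, R30 → +5.
Negative (D, E): E4, D9, E10, D15, E29, D31 → −6.
Net charge = (+5) + (−6) = −1.

-1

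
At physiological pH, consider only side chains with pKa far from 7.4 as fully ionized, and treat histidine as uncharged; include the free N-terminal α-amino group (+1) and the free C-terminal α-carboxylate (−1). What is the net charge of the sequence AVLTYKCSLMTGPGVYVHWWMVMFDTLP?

0

The side chains ionized at physiological pH are Lys/Arg (+1) and Asp/Glu (−1); with His treated as neutral, nothing else contributes.
Positive (K, R): K6 → +1.
Negative (D, E): D25 → −1.
The N-terminus (+1) and C-terminus (−1) cancel.
Net charge = (+1) + (−1) = 0.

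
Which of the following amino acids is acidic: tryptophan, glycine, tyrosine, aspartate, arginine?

Only D (aspartate) and E (glutamate) carry a side-chain carboxylic acid.
Of the listed options, only aspartate belongs to this group.

aspartate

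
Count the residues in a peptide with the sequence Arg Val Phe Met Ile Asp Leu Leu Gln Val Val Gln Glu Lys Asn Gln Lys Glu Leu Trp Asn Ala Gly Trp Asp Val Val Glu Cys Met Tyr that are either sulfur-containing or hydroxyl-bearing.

Sulfur-containing: C, M. Hydroxyl-bearing: S, T, Y.
Sulfur-containing residues here: Met4, Cys29, Met30 (3).
Hydroxyl-bearing residues here: Tyr31 (1).
The two groups share no amino acid, so total = 3 + 1 = 4.

4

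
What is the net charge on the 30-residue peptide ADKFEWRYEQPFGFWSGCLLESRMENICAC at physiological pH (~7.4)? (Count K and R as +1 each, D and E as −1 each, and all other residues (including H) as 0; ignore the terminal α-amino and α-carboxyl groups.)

Positive (K, R): K3, R7, R23 → +3.
Negative (D, E): D2, E5, E9, E21, E25 → −5.
Net charge = (+3) + (−5) = −2.

-2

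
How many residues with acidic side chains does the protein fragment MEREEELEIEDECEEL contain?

10

Aspartate (D) and glutamate (E) have carboxylic-acid side chains and are the acidic amino acids.
Matching residues: E2, E4, E5, E6, E8, E10, D11, E12, E14, E15.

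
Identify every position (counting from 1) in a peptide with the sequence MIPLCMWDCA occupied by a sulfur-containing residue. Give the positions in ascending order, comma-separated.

1, 5, 6, 9

Only Cys (C) and Met (M) have a sulfur atom in the side chain.
Matching residues: M1, C5, M6, C9.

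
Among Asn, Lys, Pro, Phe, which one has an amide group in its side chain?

Asn

The amide-side-chain residues are Asn (N) and Gln (Q).
Of the listed options, only Asn belongs to this group.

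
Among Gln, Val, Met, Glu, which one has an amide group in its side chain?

The amide-side-chain residues are Asn (N) and Gln (Q).
Of the listed options, only Gln belongs to this group.

Gln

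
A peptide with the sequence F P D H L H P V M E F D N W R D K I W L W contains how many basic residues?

4

K, R, and H are the three residues with basic side chains (ε-amine, guanidinium, and imidazole respectively).
Matching residues: H4, H6, R15, K17.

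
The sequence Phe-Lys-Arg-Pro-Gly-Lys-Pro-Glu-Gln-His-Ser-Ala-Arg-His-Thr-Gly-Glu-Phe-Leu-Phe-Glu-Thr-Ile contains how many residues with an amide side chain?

1

The amide-side-chain residues are Asn (N) and Gln (Q).
Matching residues: Gln9.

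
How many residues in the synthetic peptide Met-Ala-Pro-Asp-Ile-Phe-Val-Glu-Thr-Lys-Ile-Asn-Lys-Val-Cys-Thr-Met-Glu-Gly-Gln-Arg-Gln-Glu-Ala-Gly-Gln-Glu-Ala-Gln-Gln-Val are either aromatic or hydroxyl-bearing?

Aromatic: F, W, Y. Hydroxyl-bearing: S, T, Y.
Aromatic residues here: Phe6 (1).
Hydroxyl-bearing residues here: Thr9, Thr16 (2).
(Y belongs to both groups, but none appear in this sequence.) Total = 1 + 2 = 3.

3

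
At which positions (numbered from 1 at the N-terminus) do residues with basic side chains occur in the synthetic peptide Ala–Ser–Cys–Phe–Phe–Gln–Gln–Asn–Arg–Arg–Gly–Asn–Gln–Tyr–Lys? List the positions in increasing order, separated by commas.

Lysine (K), arginine (R), and histidine (H) have basic, nitrogen-containing side chains.
Matching residues: Arg9, Arg10, Lys15.

9, 10, 15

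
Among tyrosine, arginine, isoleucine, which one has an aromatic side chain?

tyrosine

F, W, and Y each carry an aromatic ring on the side chain.
Of the listed options, only tyrosine belongs to this group.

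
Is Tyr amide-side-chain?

The amide-side-chain residues are Asn (N) and Gln (Q).
Tyrosine is not in this group.

No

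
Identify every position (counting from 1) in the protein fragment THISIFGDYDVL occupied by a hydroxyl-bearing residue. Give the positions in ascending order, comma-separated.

Serine (S), threonine (T), and tyrosine (Y) each carry a hydroxyl group on the side chain.
Matching residues: T1, S4, Y9.

1, 4, 9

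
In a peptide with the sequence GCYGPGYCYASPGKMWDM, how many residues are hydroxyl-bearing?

4

The –OH-bearing residues are Ser, Thr (aliphatic alcohols), and Tyr (phenol).
Matching residues: Y3, Y7, Y9, S11.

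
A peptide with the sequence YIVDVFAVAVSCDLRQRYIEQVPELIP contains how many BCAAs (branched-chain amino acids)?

10

The BCAAs are Val, Leu, and Ile — aliphatic side chains with a branch point.
Matching residues: I2, V3, V5, V8, V10, L14, I19, V22, L25, I26.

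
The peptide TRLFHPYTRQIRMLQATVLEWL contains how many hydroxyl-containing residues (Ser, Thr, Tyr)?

Matching residues: T1, Y7, T8, T17.

4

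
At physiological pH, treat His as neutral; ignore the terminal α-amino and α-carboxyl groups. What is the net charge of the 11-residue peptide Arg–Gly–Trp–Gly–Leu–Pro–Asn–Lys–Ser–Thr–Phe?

+2

The side chains ionized at physiological pH are Lys/Arg (+1) and Asp/Glu (−1); with His treated as neutral, nothing else contributes.
Positive (K, R): Arg1, Lys8 → +2.
Negative (D, E): none → −0.
Net charge = (+2) + (−0) = +2.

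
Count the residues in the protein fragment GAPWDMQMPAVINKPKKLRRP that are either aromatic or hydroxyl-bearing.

Aromatic: F, W, Y. Hydroxyl-bearing: S, T, Y.
Aromatic residues here: W4 (1).
Hydroxyl-bearing residues here: none (0).
(Y belongs to both groups, but none appear in this sequence.) Total = 1 + 0 = 1.

1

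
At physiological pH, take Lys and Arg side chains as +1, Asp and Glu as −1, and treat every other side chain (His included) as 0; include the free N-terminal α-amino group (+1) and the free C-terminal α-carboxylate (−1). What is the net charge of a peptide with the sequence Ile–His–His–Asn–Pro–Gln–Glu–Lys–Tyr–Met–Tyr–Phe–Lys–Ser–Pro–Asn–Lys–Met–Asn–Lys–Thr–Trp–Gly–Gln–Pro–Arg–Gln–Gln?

+4

Positive (K, R): Lys8, Lys13, Lys17, Lys20, Arg26 → +5.
Negative (D, E): Glu7 → −1.
The N-terminus (+1) and C-terminus (−1) cancel.
Net charge = (+5) + (−1) = +4.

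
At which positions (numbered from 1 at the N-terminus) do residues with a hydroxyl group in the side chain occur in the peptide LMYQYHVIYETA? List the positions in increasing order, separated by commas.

Serine (S), threonine (T), and tyrosine (Y) each carry a hydroxyl group on the side chain.
Matching residues: Y3, Y5, Y9, T11.

3, 5, 9, 11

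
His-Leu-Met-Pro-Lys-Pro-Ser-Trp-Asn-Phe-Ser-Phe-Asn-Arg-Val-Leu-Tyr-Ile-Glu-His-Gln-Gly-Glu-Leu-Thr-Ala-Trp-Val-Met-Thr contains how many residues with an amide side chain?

3

Asparagine (N) and glutamine (Q) have uncharged amide side chains.
Matching residues: Asn9, Asn13, Gln21.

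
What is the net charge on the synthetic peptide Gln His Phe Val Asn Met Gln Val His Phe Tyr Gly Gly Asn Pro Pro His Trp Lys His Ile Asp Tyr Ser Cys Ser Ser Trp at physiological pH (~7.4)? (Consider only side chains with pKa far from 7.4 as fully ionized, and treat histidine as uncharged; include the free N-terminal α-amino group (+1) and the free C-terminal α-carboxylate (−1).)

The side chains ionized at physiological pH are Lys/Arg (+1) and Asp/Glu (−1); with His treated as neutral, nothing else contributes.
Positive (K, R): Lys19 → +1.
Negative (D, E): Asp22 → −1.
The N-terminus (+1) and C-terminus (−1) cancel.
Net charge = (+1) + (−1) = 0.

0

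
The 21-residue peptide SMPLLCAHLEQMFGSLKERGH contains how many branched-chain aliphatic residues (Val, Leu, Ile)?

4

Matching residues: L4, L5, L9, L16.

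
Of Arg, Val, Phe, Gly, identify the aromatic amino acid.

Phenylalanine (F), tryptophan (W), and tyrosine (Y) have aromatic ring side chains.
Of the listed options, only Phe belongs to this group.

Phe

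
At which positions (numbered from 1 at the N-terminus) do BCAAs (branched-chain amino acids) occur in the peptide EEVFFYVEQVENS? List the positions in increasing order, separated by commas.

3, 7, 10

Valine (V), leucine (L), and isoleucine (I) are the branched-chain amino acids.
Matching residues: V3, V7, V10.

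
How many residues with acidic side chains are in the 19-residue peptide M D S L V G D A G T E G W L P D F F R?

The acidic residues are Asp (D) and Glu (E), whose side chains end in a carboxylate group.
Matching residues: D2, D7, E11, D16.

4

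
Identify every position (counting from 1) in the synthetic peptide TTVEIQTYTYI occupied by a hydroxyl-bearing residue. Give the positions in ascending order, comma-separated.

The –OH-bearing residues are Ser, Thr (aliphatic alcohols), and Tyr (phenol).
Matching residues: T1, T2, T7, Y8, T9, Y10.

1, 2, 7, 8, 9, 10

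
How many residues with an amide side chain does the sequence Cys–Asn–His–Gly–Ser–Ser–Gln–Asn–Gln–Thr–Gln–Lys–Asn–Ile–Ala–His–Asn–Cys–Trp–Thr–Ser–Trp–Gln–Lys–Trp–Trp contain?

The amide-side-chain residues are Asn (N) and Gln (Q).
Matching residues: Asn2, Gln7, Asn8, Gln9, Gln11, Asn13, Asn17, Gln23.

8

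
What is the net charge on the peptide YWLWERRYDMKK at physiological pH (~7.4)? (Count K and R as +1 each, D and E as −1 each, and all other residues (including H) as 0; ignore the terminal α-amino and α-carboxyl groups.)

+2

Positive (K, R): R6, R7, K11, K12 → +4.
Negative (D, E): E5, D9 → −2.
Net charge = (+4) + (−2) = +2.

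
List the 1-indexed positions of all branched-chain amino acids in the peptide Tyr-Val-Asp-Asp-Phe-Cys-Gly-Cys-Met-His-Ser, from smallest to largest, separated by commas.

Valine (V), leucine (L), and isoleucine (I) are the branched-chain amino acids.
Matching residues: Val2.

2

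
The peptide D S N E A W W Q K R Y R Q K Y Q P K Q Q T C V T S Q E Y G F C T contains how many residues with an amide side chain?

Asparagine (N) and glutamine (Q) have uncharged amide side chains.
Matching residues: N3, Q8, Q13, Q16, Q19, Q20, Q26.

7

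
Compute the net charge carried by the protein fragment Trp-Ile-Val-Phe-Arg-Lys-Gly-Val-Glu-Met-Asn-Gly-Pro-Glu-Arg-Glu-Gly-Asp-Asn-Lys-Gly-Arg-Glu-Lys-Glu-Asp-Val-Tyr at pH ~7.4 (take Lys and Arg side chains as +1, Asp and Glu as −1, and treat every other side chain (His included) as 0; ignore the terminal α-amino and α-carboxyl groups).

-1

Positive (K, R): Arg5, Lys6, Arg15, Lys20, Arg22, Lys24 → +6.
Negative (D, E): Glu9, Glu14, Glu16, Asp18, Glu23, Glu25, Asp26 → −7.
Net charge = (+6) + (−7) = −1.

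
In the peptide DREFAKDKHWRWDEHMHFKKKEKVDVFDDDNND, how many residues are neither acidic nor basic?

Acidic: D, E. Basic: K, R, H. All other residues are neither.
Matching residues: F4, A5, W10, W12, M16, F18, V24, V26, F27, N31, N32.

11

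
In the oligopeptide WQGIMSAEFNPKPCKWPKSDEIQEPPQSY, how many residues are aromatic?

4

The aromatic amino acids are Phe (F, benzyl), Trp (W, indole), and Tyr (Y, phenol).
Matching residues: W1, F9, W16, Y29.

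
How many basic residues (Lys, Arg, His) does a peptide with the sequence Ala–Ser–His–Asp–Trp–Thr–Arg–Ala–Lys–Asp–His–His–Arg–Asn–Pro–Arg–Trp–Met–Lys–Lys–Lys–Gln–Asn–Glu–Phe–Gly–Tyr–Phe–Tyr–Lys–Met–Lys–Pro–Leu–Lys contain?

Matching residues: His3, Arg7, Lys9, His11, His12, Arg13, Arg16, Lys19, Lys20, Lys21, Lys30, Lys32, Lys35.

13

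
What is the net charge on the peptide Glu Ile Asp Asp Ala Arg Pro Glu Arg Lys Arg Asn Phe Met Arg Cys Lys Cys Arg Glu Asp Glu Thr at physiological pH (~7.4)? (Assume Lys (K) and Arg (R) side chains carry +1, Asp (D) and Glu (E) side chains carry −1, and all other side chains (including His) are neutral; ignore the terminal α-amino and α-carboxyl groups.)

0

Positive (K, R): Arg6, Arg9, Lys10, Arg11, Arg15, Lys17, Arg19 → +7.
Negative (D, E): Glu1, Asp3, Asp4, Glu8, Glu20, Asp21, Glu22 → −7.
Net charge = (+7) + (−7) = 0.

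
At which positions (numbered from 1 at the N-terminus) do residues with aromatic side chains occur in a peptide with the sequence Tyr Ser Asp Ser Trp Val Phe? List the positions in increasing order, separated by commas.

The aromatic amino acids are Phe (F, benzyl), Trp (W, indole), and Tyr (Y, phenol).
Matching residues: Tyr1, Trp5, Phe7.

1, 5, 7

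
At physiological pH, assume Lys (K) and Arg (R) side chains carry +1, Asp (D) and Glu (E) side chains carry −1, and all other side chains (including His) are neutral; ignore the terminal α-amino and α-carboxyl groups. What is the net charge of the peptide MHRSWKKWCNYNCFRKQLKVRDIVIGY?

Positive (K, R): R3, K6, K7, R15, K16, K19, R21 → +7.
Negative (D, E): D22 → −1.
Net charge = (+7) + (−1) = +6.

+6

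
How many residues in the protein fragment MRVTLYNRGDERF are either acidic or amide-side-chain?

Acidic: D, E. Amide-side-chain: N, Q.
Acidic residues here: D10, E11 (2).
Amide-side-chain residues here: N7 (1).
The two groups share no amino acid, so total = 2 + 1 = 3.

3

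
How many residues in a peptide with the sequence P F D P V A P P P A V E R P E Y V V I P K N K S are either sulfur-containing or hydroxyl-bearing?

2

Sulfur-containing: C, M. Hydroxyl-bearing: S, T, Y.
Sulfur-containing residues here: none (0).
Hydroxyl-bearing residues here: Y16, S24 (2).
The two groups share no amino acid, so total = 0 + 2 = 2.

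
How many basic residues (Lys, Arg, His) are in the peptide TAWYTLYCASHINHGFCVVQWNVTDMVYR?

Matching residues: H11, H14, R29.

3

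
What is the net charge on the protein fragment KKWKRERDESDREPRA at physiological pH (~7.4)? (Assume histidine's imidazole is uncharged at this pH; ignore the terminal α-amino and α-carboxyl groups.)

+2

At pH ~7.4 the Lys and Arg side chains are protonated (+1), the Asp and Glu side chains are deprotonated (−1), and with His taken as neutral all other side chains carry no charge.
Positive (K, R): K1, K2, K4, R5, R7, R12, R15 → +7.
Negative (D, E): E6, D8, E9, D11, E13 → −5.
Net charge = (+7) + (−5) = +2.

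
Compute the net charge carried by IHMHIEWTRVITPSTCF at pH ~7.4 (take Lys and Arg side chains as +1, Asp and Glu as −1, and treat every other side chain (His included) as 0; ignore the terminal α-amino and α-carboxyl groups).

0

Positive (K, R): R9 → +1.
Negative (D, E): E6 → −1.
Net charge = (+1) + (−1) = 0.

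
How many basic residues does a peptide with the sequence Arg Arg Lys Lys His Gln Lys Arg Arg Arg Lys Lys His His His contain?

14

Lysine (K), arginine (R), and histidine (H) have basic, nitrogen-containing side chains.
Matching residues: Arg1, Arg2, Lys3, Lys4, His5, Lys7, Arg8, Arg9, Arg10, Lys11, Lys12, His13, His14, His15.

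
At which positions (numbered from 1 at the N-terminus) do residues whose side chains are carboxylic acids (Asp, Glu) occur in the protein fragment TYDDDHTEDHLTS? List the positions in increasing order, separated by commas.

3, 4, 5, 8, 9

Matching residues: D3, D4, D5, E8, D9.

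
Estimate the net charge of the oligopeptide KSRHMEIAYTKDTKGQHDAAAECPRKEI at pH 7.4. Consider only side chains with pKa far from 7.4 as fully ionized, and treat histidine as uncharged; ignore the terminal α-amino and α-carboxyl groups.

At pH ~7.4 the Lys and Arg side chains are protonated (+1), the Asp and Glu side chains are deprotonated (−1), and with His taken as neutral all other side chains carry no charge.
Positive (K, R): K1, R3, K11, K14, R25, K26 → +6.
Negative (D, E): E6, D12, D18, E22, E27 → −5.
Net charge = (+6) + (−5) = +1.

+1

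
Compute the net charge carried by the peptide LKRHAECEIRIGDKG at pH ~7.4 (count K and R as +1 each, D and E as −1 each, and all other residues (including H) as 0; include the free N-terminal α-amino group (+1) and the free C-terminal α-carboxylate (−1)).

+1

Positive (K, R): K2, R3, R10, K14 → +4.
Negative (D, E): E6, E8, D13 → −3.
The N-terminus (+1) and C-terminus (−1) cancel.
Net charge = (+4) + (−3) = +1.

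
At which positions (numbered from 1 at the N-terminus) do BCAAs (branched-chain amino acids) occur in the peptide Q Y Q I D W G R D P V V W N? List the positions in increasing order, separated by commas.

4, 11, 12

The BCAAs are Val, Leu, and Ile — aliphatic side chains with a branch point.
Matching residues: I4, V11, V12.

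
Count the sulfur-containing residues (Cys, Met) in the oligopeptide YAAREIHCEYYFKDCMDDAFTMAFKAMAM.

Matching residues: C8, C15, M16, M22, M27, M29.

6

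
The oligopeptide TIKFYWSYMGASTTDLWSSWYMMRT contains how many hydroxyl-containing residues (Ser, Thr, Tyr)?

11

Matching residues: T1, Y5, S7, Y8, S12, T13, T14, S18, S19, Y21, T25.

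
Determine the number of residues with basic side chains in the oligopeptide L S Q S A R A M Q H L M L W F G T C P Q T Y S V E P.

2

The basic amino acids are Lys (K), Arg (R), and His (H).
Matching residues: R6, H10.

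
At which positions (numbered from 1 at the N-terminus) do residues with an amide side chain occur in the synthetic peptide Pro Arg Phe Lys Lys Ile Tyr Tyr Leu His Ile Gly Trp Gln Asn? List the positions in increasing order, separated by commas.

14, 15

The amide-side-chain residues are Asn (N) and Gln (Q).
Matching residues: Gln14, Asn15.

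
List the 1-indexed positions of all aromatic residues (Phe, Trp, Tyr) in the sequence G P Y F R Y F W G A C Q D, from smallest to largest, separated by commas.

Matching residues: Y3, F4, Y6, F7, W8.

3, 4, 6, 7, 8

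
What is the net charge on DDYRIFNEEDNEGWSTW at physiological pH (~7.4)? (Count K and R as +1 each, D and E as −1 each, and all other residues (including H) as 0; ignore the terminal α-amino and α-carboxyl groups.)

Positive (K, R): R4 → +1.
Negative (D, E): D1, D2, E8, E9, D10, E12 → −6.
Net charge = (+1) + (−6) = −5.

-5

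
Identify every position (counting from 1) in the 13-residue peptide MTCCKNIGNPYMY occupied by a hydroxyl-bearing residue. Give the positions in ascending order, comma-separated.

2, 11, 13

The –OH-bearing residues are Ser, Thr (aliphatic alcohols), and Tyr (phenol).
Matching residues: T2, Y11, Y13.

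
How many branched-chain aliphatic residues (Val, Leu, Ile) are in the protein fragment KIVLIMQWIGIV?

Matching residues: I2, V3, L4, I5, I9, I11, V12.

7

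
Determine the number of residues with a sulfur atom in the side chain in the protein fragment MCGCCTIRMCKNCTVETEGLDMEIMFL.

Only Cys (C) and Met (M) have a sulfur atom in the side chain.
Matching residues: M1, C2, C4, C5, M9, C10, C13, M22, M25.

9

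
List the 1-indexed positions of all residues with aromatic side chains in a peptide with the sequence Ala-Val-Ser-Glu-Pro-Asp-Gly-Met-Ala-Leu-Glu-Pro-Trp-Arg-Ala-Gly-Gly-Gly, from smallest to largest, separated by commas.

Phenylalanine (F), tryptophan (W), and tyrosine (Y) have aromatic ring side chains.
Matching residues: Trp13.

13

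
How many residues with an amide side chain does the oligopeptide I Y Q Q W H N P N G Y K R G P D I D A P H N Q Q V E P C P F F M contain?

7

Asparagine (N) and glutamine (Q) have uncharged amide side chains.
Matching residues: Q3, Q4, N7, N9, N22, Q23, Q24.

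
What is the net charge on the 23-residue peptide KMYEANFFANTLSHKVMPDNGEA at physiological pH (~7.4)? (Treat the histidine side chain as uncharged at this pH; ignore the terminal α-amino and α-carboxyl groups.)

The side chains ionized at physiological pH are Lys/Arg (+1) and Asp/Glu (−1); with His treated as neutral, nothing else contributes.
Positive (K, R): K1, K15 → +2.
Negative (D, E): E4, D19, E22 → −3.
Net charge = (+2) + (−3) = −1.

-1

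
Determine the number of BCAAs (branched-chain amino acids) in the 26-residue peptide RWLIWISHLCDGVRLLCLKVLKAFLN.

V, L, and I make up the branched-chain aliphatic group.
Matching residues: L3, I4, I6, L9, V13, L15, L16, L18, V20, L21, L25.

11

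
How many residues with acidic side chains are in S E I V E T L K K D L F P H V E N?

4

Only D (aspartate) and E (glutamate) carry a side-chain carboxylic acid.
Matching residues: E2, E5, D10, E16.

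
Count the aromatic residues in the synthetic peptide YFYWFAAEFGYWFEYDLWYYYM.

14

Phenylalanine (F), tryptophan (W), and tyrosine (Y) have aromatic ring side chains.
Matching residues: Y1, F2, Y3, W4, F5, F9, Y11, W12, F13, Y15, W18, Y19, Y20, Y21.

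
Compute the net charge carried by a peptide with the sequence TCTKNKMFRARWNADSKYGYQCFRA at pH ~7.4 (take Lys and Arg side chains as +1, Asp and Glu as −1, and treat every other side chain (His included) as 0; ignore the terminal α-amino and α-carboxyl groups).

+5

Positive (K, R): K4, K6, R9, R11, K17, R24 → +6.
Negative (D, E): D15 → −1.
Net charge = (+6) + (−1) = +5.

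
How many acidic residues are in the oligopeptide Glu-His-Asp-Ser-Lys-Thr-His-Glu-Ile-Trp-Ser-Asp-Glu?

5

Only D (aspartate) and E (glutamate) carry a side-chain carboxylic acid.
Matching residues: Glu1, Asp3, Glu8, Asp12, Glu13.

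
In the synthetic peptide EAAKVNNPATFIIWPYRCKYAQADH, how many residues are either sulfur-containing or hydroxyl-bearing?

Sulfur-containing: C, M. Hydroxyl-bearing: S, T, Y.
Sulfur-containing residues here: C18 (1).
Hydroxyl-bearing residues here: T10, Y16, Y20 (3).
The two groups share no amino acid, so total = 1 + 3 = 4.

4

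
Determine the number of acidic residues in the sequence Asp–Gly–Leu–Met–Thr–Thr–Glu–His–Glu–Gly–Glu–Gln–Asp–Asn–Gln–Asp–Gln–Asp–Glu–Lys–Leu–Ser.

8

The acidic residues are Asp (D) and Glu (E), whose side chains end in a carboxylate group.
Matching residues: Asp1, Glu7, Glu9, Glu11, Asp13, Asp16, Asp18, Glu19.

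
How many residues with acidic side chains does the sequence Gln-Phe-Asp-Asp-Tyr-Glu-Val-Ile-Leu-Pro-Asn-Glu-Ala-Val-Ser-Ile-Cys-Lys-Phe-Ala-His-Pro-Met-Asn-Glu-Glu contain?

Only D (aspartate) and E (glutamate) carry a side-chain carboxylic acid.
Matching residues: Asp3, Asp4, Glu6, Glu12, Glu25, Glu26.

6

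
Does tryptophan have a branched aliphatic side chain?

The BCAAs are Val, Leu, and Ile — aliphatic side chains with a branch point.
Tryptophan is not in this group.

No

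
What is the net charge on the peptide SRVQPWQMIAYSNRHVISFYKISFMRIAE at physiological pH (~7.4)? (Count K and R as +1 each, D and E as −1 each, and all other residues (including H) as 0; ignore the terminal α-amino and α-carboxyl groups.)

+3

Positive (K, R): R2, R14, K21, R26 → +4.
Negative (D, E): E29 → −1.
Net charge = (+4) + (−1) = +3.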